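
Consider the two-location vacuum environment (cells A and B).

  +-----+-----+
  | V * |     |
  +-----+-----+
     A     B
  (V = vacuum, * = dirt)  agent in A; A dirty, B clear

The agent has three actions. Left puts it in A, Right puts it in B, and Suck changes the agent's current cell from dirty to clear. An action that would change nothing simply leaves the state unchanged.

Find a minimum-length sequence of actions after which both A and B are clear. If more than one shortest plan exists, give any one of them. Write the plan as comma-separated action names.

Suck

step 1/1 (Suck): in A — A clear, B clear
min 1: A is dirty, one Suck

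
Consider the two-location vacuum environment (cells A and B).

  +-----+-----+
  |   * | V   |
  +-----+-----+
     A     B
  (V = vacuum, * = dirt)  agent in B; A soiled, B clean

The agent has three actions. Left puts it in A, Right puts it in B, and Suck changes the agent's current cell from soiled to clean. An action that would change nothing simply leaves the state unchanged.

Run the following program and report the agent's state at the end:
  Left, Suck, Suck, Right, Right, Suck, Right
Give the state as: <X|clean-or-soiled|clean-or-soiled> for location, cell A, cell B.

t=1 Left ⇒ <A|soiled|clean>
t=2 Suck ⇒ <A|clean|clean>
t=3 Suck ⇒ <A|clean|clean>
t=4 Right ⇒ <B|clean|clean>
t=5 Right ⇒ <B|clean|clean>
t=6 Suck ⇒ <B|clean|clean>
t=7 Right ⇒ <B|clean|clean>

<B|clean|clean>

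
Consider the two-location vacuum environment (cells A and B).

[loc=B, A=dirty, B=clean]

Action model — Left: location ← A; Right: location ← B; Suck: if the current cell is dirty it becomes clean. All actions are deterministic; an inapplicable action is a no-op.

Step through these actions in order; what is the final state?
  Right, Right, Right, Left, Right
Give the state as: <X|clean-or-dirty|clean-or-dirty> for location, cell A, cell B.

<B|dirty|clean>

Right (#1): <B|dirty|clean>
Right (#2): <B|dirty|clean>
Right (#3): <B|dirty|clean>
Left (#4): <A|dirty|clean>
Right (#5): <B|dirty|clean>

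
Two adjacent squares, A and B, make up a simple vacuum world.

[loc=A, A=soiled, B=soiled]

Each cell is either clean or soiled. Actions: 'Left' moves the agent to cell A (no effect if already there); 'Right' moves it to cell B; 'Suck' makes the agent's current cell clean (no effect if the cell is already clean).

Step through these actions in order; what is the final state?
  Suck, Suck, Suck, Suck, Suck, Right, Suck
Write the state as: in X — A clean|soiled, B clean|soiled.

in B — A clean, B clean

t=1 Suck ⇒ in A — A clean, B soiled
t=2 Suck ⇒ in A — A clean, B soiled
t=3 Suck ⇒ in A — A clean, B soiled
t=4 Suck ⇒ in A — A clean, B soiled
t=5 Suck ⇒ in A — A clean, B soiled
t=6 Right ⇒ in B — A clean, B soiled
t=7 Suck ⇒ in B — A clean, B clean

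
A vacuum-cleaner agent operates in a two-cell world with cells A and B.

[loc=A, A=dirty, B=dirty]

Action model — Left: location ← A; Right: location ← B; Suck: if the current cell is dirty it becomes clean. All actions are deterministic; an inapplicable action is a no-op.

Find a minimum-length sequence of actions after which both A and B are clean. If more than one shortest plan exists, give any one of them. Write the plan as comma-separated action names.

1) do Suck; now loc=A A=clean B=dirty
2) do Right; now loc=B A=clean B=dirty
3) do Suck; now loc=B A=clean B=clean
min 3: Suck A + move + Suck B

Suck, Right, Suck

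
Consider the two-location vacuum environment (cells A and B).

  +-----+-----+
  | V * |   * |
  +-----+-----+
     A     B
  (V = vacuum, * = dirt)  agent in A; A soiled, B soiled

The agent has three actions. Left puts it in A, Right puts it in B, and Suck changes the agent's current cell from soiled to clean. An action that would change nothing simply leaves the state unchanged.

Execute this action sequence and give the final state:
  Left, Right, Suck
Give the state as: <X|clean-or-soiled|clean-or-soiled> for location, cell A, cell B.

t=1 Left ⇒ <A|soiled|soiled>
t=2 Right ⇒ <B|soiled|soiled>
t=3 Suck ⇒ <B|soiled|clean>

<B|soiled|clean>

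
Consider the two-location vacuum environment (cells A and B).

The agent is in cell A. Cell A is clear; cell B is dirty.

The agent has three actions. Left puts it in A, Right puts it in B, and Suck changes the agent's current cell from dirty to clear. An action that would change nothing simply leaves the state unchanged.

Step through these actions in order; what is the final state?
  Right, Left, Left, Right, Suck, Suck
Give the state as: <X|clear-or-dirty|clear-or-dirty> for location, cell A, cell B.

<B|clear|clear>

[1] after Right: <B|clear|dirty>
[2] after Left: <A|clear|dirty>
[3] after Left: <A|clear|dirty>
[4] after Right: <B|clear|dirty>
[5] after Suck: <B|clear|clear>
[6] after Suck: <B|clear|clear>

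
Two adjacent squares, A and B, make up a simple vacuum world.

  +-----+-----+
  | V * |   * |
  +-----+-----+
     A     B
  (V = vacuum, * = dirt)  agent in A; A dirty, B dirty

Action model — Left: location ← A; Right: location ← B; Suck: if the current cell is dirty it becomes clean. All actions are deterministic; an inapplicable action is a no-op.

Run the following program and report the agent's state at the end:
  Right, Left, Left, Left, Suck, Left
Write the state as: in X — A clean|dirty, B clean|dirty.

[1] after Right: in B — A dirty, B dirty
[2] after Left: in A — A dirty, B dirty
[3] after Left: in A — A dirty, B dirty
[4] after Left: in A — A dirty, B dirty
[5] after Suck: in A — A clean, B dirty
[6] after Left: in A — A clean, B dirty

in A — A clean, B dirty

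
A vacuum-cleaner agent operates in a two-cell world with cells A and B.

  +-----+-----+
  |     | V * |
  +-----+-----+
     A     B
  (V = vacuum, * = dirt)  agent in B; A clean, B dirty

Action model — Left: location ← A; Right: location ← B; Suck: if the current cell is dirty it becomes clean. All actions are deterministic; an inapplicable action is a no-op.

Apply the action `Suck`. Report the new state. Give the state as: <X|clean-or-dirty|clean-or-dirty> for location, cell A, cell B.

<B|clean|clean>

start: <B|clean|dirty>
[1] after Suck: <B|clean|clean>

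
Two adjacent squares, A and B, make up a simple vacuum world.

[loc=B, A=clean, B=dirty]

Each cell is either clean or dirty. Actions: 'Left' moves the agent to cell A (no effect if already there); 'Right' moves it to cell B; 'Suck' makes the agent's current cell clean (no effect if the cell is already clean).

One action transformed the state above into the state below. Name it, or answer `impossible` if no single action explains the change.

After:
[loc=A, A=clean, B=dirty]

Left

try  Left: <A|clean|dirty>  ← match
try Right: <B|clean|dirty>
try  Suck: <B|clean|clean>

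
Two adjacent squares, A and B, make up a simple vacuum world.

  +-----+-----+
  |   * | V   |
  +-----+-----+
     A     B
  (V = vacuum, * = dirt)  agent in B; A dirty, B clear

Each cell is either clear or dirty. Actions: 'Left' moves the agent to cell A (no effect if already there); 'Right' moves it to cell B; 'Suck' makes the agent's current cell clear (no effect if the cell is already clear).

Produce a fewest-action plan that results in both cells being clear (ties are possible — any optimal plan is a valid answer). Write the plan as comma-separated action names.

1. Left → <A|dirty|clear>
2. Suck → <A|clear|clear>
min 2: go A then Suck

Left, Suck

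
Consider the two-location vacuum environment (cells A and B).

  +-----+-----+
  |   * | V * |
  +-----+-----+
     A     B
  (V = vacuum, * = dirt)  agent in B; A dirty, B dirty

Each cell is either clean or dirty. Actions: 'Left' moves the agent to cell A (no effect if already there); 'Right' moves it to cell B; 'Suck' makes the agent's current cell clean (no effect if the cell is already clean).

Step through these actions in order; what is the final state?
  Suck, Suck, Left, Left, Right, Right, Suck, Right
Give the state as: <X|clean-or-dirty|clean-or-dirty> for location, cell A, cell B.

step 1/8 (Suck): <B|dirty|clean>
step 2/8 (Suck): <B|dirty|clean>
step 3/8 (Left): <A|dirty|clean>
step 4/8 (Left): <A|dirty|clean>
step 5/8 (Right): <B|dirty|clean>
step 6/8 (Right): <B|dirty|clean>
step 7/8 (Suck): <B|dirty|clean>
step 8/8 (Right): <B|dirty|clean>

<B|dirty|clean>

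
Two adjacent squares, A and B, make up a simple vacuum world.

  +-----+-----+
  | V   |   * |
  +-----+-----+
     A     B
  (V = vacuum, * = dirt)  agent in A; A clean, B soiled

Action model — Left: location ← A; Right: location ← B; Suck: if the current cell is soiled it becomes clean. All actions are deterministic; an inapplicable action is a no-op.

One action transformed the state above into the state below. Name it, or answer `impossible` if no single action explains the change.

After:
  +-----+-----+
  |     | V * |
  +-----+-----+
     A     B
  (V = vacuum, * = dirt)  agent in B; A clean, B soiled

try  Left: <A|clean|soiled>
try Right: <B|clean|soiled>  ← match
try  Suck: <A|clean|soiled>

Right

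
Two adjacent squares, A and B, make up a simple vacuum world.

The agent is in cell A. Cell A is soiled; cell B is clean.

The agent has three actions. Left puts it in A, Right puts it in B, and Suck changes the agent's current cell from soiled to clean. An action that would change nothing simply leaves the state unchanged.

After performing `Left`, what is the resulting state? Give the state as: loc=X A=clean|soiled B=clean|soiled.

start: loc=A A=soiled B=clean
[1] after Left: loc=A A=soiled B=clean

loc=A A=soiled B=clean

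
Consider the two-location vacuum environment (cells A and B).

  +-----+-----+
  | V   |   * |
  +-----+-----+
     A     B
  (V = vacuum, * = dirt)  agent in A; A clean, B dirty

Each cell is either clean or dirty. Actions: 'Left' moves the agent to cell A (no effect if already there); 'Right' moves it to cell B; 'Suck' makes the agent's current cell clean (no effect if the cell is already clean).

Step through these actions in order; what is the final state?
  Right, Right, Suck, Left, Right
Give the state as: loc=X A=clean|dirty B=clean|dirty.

[1] after Right: loc=B A=clean B=dirty
[2] after Right: loc=B A=clean B=dirty
[3] after Suck: loc=B A=clean B=clean
[4] after Left: loc=A A=clean B=clean
[5] after Right: loc=B A=clean B=clean

loc=B A=clean B=clean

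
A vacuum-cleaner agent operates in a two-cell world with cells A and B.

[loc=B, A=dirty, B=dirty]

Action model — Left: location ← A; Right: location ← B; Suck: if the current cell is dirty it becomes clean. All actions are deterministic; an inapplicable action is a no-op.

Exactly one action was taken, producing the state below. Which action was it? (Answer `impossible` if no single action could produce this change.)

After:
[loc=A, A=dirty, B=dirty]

Left

try  Left: <A|dirty|dirty>  ← match
try Right: <B|dirty|dirty>
try  Suck: <B|dirty|clean>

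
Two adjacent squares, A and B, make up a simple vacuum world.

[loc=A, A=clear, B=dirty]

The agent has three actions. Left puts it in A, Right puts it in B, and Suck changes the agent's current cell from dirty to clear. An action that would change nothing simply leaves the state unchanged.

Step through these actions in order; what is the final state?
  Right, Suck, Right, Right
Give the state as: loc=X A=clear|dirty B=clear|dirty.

loc=B A=clear B=clear

1) do Right; now loc=B A=clear B=dirty
2) do Suck; now loc=B A=clear B=clear
3) do Right; now loc=B A=clear B=clear
4) do Right; now loc=B A=clear B=clear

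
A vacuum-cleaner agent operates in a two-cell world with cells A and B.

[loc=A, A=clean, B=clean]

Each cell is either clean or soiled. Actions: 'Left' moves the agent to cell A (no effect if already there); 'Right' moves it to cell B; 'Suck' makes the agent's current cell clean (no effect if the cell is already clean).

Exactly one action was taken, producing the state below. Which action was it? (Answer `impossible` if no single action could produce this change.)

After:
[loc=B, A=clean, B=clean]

try  Left: loc=A A=clean B=clean
try Right: loc=B A=clean B=clean  ← match
try  Suck: loc=A A=clean B=clean

Right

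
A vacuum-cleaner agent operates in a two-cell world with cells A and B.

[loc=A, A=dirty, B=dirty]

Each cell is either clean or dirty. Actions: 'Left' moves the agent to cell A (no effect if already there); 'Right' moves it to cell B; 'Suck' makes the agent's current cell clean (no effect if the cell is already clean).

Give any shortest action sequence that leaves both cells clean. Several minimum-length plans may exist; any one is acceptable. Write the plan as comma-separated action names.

Suck, Right, Suck

1) do Suck; now loc=A A=clean B=dirty
2) do Right; now loc=B A=clean B=dirty
3) do Suck; now loc=B A=clean B=clean
min 3: Suck A + move + Suck B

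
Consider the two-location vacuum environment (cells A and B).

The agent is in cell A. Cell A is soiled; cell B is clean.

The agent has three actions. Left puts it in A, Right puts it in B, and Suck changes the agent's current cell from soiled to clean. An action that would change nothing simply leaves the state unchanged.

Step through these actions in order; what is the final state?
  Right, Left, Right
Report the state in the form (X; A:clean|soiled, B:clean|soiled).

(B; A:soiled, B:clean)

step 1/3 (Right): (B; A:soiled, B:clean)
step 2/3 (Left): (A; A:soiled, B:clean)
step 3/3 (Right): (B; A:soiled, B:clean)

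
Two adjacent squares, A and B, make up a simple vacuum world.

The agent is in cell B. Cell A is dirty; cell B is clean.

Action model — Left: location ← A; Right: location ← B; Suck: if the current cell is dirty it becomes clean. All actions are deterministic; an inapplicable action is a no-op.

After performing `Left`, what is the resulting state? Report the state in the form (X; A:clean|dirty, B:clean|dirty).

start: (B; A:dirty, B:clean)
Left (#1): (A; A:dirty, B:clean)

(A; A:dirty, B:clean)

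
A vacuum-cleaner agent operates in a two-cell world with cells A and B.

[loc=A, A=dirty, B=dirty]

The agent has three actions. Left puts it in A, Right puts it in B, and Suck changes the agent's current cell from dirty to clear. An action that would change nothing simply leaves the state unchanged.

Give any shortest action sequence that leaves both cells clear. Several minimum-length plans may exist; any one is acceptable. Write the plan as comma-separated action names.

1. Suck → (A; A:clear, B:dirty)
2. Right → (B; A:clear, B:dirty)
3. Suck → (B; A:clear, B:clear)
min 3: Suck A + move + Suck B

Suck, Right, Suck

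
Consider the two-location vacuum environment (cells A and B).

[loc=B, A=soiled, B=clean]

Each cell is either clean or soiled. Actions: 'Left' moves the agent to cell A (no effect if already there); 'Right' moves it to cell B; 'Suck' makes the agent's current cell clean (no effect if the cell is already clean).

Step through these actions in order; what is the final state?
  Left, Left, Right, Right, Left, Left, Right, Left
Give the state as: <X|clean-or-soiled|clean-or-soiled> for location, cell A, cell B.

1. Left → <A|soiled|clean>
2. Left → <A|soiled|clean>
3. Right → <B|soiled|clean>
4. Right → <B|soiled|clean>
5. Left → <A|soiled|clean>
6. Left → <A|soiled|clean>
7. Right → <B|soiled|clean>
8. Left → <A|soiled|clean>

<A|soiled|clean>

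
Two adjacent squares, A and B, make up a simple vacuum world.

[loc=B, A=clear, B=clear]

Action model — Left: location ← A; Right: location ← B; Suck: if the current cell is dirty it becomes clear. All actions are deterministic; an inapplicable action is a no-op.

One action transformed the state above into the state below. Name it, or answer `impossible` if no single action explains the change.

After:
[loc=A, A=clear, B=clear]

Left

try  Left: <A|clear|clear>  ← match
try Right: <B|clear|clear>
try  Suck: <B|clear|clear>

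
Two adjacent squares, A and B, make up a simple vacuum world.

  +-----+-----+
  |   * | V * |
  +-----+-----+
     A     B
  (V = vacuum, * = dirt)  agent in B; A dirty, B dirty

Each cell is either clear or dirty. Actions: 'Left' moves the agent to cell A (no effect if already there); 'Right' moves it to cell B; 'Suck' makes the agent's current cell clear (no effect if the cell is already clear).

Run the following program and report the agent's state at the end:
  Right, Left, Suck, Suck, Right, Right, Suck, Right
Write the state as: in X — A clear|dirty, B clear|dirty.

in B — A clear, B clear

step 1/8 (Right): in B — A dirty, B dirty
step 2/8 (Left): in A — A dirty, B dirty
step 3/8 (Suck): in A — A clear, B dirty
step 4/8 (Suck): in A — A clear, B dirty
step 5/8 (Right): in B — A clear, B dirty
step 6/8 (Right): in B — A clear, B dirty
step 7/8 (Suck): in B — A clear, B clear
step 8/8 (Right): in B — A clear, B clear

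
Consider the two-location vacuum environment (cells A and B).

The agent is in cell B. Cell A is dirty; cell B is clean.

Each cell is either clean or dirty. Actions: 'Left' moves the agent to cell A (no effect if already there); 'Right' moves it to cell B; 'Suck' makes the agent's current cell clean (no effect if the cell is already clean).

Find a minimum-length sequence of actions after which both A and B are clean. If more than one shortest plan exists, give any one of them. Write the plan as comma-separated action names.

Left (#1): loc=A A=dirty B=clean
Suck (#2): loc=A A=clean B=clean
min 2: go A then Suck

Left, Suck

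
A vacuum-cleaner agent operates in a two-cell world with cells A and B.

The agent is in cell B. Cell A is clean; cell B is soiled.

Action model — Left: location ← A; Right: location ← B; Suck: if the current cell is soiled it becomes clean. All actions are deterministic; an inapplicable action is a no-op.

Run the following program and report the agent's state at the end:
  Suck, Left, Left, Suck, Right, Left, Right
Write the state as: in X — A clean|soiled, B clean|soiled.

in B — A clean, B clean

[1] after Suck: in B — A clean, B clean
[2] after Left: in A — A clean, B clean
[3] after Left: in A — A clean, B clean
[4] after Suck: in A — A clean, B clean
[5] after Right: in B — A clean, B clean
[6] after Left: in A — A clean, B clean
[7] after Right: in B — A clean, B clean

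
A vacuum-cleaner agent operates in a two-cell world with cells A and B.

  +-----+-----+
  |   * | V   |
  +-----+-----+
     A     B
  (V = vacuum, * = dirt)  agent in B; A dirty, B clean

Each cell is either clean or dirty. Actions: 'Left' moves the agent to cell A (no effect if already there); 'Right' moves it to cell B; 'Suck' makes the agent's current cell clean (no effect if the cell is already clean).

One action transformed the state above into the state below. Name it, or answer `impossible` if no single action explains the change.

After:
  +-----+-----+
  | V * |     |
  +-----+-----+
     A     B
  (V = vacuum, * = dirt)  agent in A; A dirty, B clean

try  Left: <A|dirty|clean>  ← match
try Right: <B|dirty|clean>
try  Suck: <B|dirty|clean>

Left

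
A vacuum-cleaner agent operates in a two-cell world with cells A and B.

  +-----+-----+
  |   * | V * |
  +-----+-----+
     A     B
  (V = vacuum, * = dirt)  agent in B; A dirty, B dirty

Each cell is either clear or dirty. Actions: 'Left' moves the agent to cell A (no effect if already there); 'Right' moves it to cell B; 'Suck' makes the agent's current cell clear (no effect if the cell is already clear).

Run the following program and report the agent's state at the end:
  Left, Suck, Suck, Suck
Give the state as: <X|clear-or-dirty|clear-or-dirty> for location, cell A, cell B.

t=1 Left ⇒ <A|dirty|dirty>
t=2 Suck ⇒ <A|clear|dirty>
t=3 Suck ⇒ <A|clear|dirty>
t=4 Suck ⇒ <A|clear|dirty>

<A|clear|dirty>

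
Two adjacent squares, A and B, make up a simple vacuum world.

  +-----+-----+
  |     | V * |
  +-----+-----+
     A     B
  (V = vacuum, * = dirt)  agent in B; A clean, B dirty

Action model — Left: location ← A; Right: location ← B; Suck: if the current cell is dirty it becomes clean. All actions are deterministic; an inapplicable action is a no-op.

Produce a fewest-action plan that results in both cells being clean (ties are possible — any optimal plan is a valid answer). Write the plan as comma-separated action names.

Suck

1) do Suck; now loc=B A=clean B=clean
min 1: B is dirty, one Suck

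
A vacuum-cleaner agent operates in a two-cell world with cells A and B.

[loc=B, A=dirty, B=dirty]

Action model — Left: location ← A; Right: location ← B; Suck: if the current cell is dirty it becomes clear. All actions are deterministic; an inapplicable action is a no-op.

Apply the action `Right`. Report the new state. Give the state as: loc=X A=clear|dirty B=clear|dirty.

loc=B A=dirty B=dirty

start: loc=B A=dirty B=dirty
1) do Right; now loc=B A=dirty B=dirty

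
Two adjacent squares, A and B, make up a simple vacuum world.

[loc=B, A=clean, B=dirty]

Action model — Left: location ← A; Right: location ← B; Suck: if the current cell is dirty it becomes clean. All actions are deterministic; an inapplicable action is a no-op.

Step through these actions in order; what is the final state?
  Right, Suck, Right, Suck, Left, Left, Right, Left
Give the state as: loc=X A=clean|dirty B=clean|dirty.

loc=A A=clean B=clean

1. Right → loc=B A=clean B=dirty
2. Suck → loc=B A=clean B=clean
3. Right → loc=B A=clean B=clean
4. Suck → loc=B A=clean B=clean
5. Left → loc=A A=clean B=clean
6. Left → loc=A A=clean B=clean
7. Right → loc=B A=clean B=clean
8. Left → loc=A A=clean B=clean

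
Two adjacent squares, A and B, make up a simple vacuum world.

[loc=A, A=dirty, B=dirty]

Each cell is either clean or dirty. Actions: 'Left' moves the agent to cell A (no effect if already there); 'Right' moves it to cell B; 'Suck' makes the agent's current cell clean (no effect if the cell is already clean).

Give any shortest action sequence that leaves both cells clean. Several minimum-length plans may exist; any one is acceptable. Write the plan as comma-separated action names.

Suck, Right, Suck

Suck (#1): (A; A:clean, B:dirty)
Right (#2): (B; A:clean, B:dirty)
Suck (#3): (B; A:clean, B:clean)
min 3: Suck A + move + Suck B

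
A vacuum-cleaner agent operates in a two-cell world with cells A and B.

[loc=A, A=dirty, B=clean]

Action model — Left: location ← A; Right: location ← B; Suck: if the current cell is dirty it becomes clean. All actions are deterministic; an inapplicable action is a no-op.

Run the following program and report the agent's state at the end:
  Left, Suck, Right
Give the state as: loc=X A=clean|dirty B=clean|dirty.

1) do Left; now loc=A A=dirty B=clean
2) do Suck; now loc=A A=clean B=clean
3) do Right; now loc=B A=clean B=clean

loc=B A=clean B=clean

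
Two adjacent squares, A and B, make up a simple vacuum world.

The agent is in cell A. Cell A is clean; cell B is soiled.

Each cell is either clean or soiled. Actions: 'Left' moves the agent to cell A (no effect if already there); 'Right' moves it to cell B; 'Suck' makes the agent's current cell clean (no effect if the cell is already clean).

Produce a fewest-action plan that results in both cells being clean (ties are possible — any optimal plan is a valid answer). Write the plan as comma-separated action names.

Right, Suck

1) do Right; now in B — A clean, B soiled
2) do Suck; now in B — A clean, B clean
min 2: go B then Suck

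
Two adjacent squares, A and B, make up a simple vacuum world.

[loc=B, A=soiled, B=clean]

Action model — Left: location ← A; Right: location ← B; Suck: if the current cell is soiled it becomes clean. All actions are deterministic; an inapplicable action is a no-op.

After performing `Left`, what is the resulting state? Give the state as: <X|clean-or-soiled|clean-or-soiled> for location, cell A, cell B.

start: <B|soiled|clean>
1) do Left; now <A|soiled|clean>

<A|soiled|clean>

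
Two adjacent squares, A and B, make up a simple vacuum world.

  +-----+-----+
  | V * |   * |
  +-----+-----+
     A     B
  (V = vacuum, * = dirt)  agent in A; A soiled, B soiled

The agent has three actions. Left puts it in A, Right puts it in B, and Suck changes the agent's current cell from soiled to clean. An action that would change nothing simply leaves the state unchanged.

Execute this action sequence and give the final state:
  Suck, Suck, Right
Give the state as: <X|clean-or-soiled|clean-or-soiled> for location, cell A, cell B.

[1] after Suck: <A|clean|soiled>
[2] after Suck: <A|clean|soiled>
[3] after Right: <B|clean|soiled>

<B|clean|soiled>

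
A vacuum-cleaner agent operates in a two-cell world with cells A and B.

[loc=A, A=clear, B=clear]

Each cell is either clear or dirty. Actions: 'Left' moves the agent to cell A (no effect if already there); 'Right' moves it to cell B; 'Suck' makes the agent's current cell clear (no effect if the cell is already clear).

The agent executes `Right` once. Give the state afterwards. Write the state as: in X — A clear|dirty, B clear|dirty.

start: in A — A clear, B clear
t=1 Right ⇒ in B — A clear, B clear

in B — A clear, B clear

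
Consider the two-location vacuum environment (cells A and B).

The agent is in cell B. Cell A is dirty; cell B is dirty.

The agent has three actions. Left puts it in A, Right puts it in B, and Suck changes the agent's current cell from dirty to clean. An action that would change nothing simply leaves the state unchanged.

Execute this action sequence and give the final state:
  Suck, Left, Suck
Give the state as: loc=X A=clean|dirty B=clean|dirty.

[1] after Suck: loc=B A=dirty B=clean
[2] after Left: loc=A A=dirty B=clean
[3] after Suck: loc=A A=clean B=clean

loc=A A=clean B=clean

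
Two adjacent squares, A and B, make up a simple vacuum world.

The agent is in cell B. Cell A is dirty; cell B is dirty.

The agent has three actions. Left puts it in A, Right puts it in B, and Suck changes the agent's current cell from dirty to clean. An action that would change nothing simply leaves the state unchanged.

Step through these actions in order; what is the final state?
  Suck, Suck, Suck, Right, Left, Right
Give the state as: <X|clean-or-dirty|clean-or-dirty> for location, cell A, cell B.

<B|dirty|clean>

t=1 Suck ⇒ <B|dirty|clean>
t=2 Suck ⇒ <B|dirty|clean>
t=3 Suck ⇒ <B|dirty|clean>
t=4 Right ⇒ <B|dirty|clean>
t=5 Left ⇒ <A|dirty|clean>
t=6 Right ⇒ <B|dirty|clean>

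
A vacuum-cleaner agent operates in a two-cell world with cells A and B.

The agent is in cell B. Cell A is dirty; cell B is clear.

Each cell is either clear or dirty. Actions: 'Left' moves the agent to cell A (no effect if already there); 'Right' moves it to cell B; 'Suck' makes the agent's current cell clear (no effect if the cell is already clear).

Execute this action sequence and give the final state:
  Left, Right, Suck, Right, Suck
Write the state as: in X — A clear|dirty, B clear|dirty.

in B — A dirty, B clear

1) do Left; now in A — A dirty, B clear
2) do Right; now in B — A dirty, B clear
3) do Suck; now in B — A dirty, B clear
4) do Right; now in B — A dirty, B clear
5) do Suck; now in B — A dirty, B clear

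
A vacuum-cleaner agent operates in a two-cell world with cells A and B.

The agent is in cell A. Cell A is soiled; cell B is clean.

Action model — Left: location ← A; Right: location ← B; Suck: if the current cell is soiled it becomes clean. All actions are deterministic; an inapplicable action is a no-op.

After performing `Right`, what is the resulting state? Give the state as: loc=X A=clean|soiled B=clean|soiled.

loc=B A=soiled B=clean

start: loc=A A=soiled B=clean
Right (#1): loc=B A=soiled B=clean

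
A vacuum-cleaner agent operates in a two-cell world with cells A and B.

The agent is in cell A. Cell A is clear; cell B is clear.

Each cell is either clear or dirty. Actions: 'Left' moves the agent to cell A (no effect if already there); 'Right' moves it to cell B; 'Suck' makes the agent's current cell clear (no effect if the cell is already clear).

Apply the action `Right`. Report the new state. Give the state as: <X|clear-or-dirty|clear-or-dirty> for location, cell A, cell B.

start: <A|clear|clear>
step 1/1 (Right): <B|clear|clear>

<B|clear|clear>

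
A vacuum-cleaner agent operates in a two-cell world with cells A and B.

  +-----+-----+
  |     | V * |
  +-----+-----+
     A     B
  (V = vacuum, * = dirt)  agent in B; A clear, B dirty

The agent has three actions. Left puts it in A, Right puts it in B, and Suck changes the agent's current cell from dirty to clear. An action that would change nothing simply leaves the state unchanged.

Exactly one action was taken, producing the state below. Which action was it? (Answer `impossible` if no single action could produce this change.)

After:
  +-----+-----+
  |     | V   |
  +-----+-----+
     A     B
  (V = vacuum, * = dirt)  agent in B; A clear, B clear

Suck

try  Left: loc=A A=clear B=dirty
try Right: loc=B A=clear B=dirty
try  Suck: loc=B A=clear B=clear  ← match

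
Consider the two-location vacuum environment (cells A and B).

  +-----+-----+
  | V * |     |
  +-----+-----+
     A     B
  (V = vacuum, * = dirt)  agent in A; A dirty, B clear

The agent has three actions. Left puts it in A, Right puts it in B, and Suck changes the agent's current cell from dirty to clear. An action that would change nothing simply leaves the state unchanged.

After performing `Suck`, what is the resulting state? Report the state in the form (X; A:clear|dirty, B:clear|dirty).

start: (A; A:dirty, B:clear)
t=1 Suck ⇒ (A; A:clear, B:clear)

(A; A:clear, B:clear)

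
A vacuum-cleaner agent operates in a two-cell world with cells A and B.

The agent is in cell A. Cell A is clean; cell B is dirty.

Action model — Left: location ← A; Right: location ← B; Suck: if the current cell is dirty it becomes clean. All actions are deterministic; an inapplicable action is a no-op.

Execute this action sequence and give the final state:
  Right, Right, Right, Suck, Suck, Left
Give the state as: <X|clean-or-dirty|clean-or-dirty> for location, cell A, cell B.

Right (#1): <B|clean|dirty>
Right (#2): <B|clean|dirty>
Right (#3): <B|clean|dirty>
Suck (#4): <B|clean|clean>
Suck (#5): <B|clean|clean>
Left (#6): <A|clean|clean>

<A|clean|clean>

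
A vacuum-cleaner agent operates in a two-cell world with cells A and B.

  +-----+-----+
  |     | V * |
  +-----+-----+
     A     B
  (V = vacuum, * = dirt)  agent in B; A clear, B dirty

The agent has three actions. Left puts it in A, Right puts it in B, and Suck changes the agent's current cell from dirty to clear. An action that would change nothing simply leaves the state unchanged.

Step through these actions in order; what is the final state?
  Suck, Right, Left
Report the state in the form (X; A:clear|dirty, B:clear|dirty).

(A; A:clear, B:clear)

[1] after Suck: (B; A:clear, B:clear)
[2] after Right: (B; A:clear, B:clear)
[3] after Left: (A; A:clear, B:clear)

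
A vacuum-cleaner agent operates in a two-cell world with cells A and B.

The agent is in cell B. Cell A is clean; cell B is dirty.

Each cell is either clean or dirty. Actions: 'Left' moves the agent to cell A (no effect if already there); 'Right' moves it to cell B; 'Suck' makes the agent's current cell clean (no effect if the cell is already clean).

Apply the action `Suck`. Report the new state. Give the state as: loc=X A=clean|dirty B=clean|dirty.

loc=B A=clean B=clean

start: loc=B A=clean B=dirty
1. Suck → loc=B A=clean B=clean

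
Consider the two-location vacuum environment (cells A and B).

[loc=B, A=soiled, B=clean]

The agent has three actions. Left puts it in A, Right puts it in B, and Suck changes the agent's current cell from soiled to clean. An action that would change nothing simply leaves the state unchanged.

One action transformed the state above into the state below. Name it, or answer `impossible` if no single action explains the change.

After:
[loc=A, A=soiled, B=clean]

try  Left: (A; A:soiled, B:clean)  ← match
try Right: (B; A:soiled, B:clean)
try  Suck: (B; A:soiled, B:clean)

Left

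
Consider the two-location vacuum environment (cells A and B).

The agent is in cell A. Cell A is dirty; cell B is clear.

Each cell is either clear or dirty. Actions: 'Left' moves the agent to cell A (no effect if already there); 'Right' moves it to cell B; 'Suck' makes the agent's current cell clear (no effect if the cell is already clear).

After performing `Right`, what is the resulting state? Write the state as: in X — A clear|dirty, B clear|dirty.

in B — A dirty, B clear

start: in A — A dirty, B clear
t=1 Right ⇒ in B — A dirty, B clear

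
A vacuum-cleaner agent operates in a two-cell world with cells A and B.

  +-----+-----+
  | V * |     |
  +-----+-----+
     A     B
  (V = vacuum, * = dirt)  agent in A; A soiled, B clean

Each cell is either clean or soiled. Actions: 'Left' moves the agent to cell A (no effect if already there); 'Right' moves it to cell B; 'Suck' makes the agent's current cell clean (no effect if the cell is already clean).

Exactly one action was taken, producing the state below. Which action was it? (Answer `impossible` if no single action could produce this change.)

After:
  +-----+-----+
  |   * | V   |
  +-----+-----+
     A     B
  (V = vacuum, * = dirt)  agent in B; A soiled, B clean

Right

try  Left: (A; A:soiled, B:clean)
try Right: (B; A:soiled, B:clean)  ← match
try  Suck: (A; A:clean, B:clean)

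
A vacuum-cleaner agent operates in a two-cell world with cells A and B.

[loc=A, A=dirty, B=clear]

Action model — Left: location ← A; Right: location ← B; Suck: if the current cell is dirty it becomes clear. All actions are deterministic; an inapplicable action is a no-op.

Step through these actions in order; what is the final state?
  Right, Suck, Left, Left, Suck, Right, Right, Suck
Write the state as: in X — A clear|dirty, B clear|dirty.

in B — A clear, B clear

Right (#1): in B — A dirty, B clear
Suck (#2): in B — A dirty, B clear
Left (#3): in A — A dirty, B clear
Left (#4): in A — A dirty, B clear
Suck (#5): in A — A clear, B clear
Right (#6): in B — A clear, B clear
Right (#7): in B — A clear, B clear
Suck (#8): in B — A clear, B clear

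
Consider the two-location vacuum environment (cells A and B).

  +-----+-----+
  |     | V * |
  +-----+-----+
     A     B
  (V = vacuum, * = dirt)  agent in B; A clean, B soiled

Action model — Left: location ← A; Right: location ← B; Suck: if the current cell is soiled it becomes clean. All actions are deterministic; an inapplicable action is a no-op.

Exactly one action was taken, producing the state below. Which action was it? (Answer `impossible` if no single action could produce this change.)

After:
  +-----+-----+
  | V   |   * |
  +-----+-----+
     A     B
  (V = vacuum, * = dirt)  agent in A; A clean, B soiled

try  Left: in A — A clean, B soiled  ← match
try Right: in B — A clean, B soiled
try  Suck: in B — A clean, B clean

Left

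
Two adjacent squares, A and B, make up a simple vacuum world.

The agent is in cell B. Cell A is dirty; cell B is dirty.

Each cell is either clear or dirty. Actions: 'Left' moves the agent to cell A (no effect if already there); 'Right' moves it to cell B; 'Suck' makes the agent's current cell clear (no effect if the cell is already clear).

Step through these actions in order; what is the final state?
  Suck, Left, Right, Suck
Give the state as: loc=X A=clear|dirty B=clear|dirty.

loc=B A=dirty B=clear

t=1 Suck ⇒ loc=B A=dirty B=clear
t=2 Left ⇒ loc=A A=dirty B=clear
t=3 Right ⇒ loc=B A=dirty B=clear
t=4 Suck ⇒ loc=B A=dirty B=clear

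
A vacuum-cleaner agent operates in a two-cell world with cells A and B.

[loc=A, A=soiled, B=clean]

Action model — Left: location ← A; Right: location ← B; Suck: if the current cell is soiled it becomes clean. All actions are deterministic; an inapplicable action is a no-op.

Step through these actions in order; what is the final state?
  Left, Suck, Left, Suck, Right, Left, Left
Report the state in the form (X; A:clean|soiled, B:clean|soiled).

1. Left → (A; A:soiled, B:clean)
2. Suck → (A; A:clean, B:clean)
3. Left → (A; A:clean, B:clean)
4. Suck → (A; A:clean, B:clean)
5. Right → (B; A:clean, B:clean)
6. Left → (A; A:clean, B:clean)
7. Left → (A; A:clean, B:clean)

(A; A:clean, B:clean)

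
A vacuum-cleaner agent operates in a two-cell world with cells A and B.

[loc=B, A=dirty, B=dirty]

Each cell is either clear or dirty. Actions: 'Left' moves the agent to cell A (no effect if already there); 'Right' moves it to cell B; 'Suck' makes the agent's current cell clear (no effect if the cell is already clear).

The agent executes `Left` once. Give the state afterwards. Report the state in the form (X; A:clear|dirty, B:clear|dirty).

start: (B; A:dirty, B:dirty)
step 1/1 (Left): (A; A:dirty, B:dirty)

(A; A:dirty, B:dirty)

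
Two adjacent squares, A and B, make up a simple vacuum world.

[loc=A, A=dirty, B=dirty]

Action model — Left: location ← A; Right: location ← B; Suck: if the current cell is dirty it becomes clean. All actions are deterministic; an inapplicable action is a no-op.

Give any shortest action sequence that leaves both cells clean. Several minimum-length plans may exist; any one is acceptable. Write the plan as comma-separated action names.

Suck (#1): loc=A A=clean B=dirty
Right (#2): loc=B A=clean B=dirty
Suck (#3): loc=B A=clean B=clean
min 3: Suck A + move + Suck B

Suck, Right, Suck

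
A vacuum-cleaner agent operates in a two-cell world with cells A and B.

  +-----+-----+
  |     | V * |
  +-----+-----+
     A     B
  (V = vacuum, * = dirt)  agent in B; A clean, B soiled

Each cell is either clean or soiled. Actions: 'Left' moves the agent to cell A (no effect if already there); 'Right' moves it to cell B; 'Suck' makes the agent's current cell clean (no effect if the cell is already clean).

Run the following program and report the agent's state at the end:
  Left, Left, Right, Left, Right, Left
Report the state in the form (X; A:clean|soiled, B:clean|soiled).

(A; A:clean, B:soiled)

step 1/6 (Left): (A; A:clean, B:soiled)
step 2/6 (Left): (A; A:clean, B:soiled)
step 3/6 (Right): (B; A:clean, B:soiled)
step 4/6 (Left): (A; A:clean, B:soiled)
step 5/6 (Right): (B; A:clean, B:soiled)
step 6/6 (Left): (A; A:clean, B:soiled)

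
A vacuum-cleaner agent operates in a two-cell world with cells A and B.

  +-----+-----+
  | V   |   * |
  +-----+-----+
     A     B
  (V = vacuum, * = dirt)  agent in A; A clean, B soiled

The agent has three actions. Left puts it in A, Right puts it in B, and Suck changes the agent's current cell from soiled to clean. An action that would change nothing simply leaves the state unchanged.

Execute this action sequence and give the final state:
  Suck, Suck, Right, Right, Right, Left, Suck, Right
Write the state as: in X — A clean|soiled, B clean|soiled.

in B — A clean, B soiled

[1] after Suck: in A — A clean, B soiled
[2] after Suck: in A — A clean, B soiled
[3] after Right: in B — A clean, B soiled
[4] after Right: in B — A clean, B soiled
[5] after Right: in B — A clean, B soiled
[6] after Left: in A — A clean, B soiled
[7] after Suck: in A — A clean, B soiled
[8] after Right: in B — A clean, B soiled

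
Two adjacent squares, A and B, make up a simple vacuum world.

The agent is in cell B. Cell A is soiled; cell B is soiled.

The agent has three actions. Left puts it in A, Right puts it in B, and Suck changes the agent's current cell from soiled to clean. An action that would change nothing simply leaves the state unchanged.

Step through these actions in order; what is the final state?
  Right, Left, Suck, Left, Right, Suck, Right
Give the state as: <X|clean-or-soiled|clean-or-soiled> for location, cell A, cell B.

<B|clean|clean>

step 1/7 (Right): <B|soiled|soiled>
step 2/7 (Left): <A|soiled|soiled>
step 3/7 (Suck): <A|clean|soiled>
step 4/7 (Left): <A|clean|soiled>
step 5/7 (Right): <B|clean|soiled>
step 6/7 (Suck): <B|clean|clean>
step 7/7 (Right): <B|clean|clean>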